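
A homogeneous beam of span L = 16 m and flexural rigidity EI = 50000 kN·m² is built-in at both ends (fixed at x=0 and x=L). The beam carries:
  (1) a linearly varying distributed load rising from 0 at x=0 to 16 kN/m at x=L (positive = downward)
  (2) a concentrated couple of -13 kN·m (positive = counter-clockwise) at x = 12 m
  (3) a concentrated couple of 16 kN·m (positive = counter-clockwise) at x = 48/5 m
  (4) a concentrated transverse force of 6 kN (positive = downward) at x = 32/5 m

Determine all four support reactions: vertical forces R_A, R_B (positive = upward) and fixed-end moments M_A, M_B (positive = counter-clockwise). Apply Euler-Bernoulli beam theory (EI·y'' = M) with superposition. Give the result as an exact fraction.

Load 1 — triangular load w₀=16 kN/m (0→w₀ over full span):
  R_A = 3w₀L/20 = 3·16·16/20 = 192/5 kN
  M_A = w₀L²/30 = 16·16²/30 = 2048/15 kN·m
  R_B = 7w₀L/20 = 7·16·16/20 = 448/5 kN
  M_B = -w₀L²/20 = -16·16²/20 = -1024/5 kN·m
Load 2 — applied couple M₀=-13 kN·m at a=12 m (b=L-a=4):
  R_A = 6M₀ab/L³ = 6·(-13)·12·4/16³ = -117/128 kN
  M_A = M₀b(2a-b)/L² = (-13)·4·(2·12-4)/16² = -65/16 kN·m
  R_B = -6M₀ab/L³ = -6·(-13)·12·4/16³ = 117/128 kN
  M_B = M₀a(2b-a)/L² = (-13)·12·(2·4-12)/16² = 39/16 kN·m
Load 3 — applied couple M₀=16 kN·m at a=48/5 m (b=L-a=32/5):
  R_A = 6M₀ab/L³ = 6·16·(48/5)·(32/5)/16³ = 36/25 kN
  M_A = M₀b(2a-b)/L² = 16·(32/5)·(2·(48/5)-(32/5))/16² = 128/25 kN·m
  R_B = -6M₀ab/L³ = -6·16·(48/5)·(32/5)/16³ = -36/25 kN
  M_B = M₀a(2b-a)/L² = 16·(48/5)·(2·(32/5)-(48/5))/16² = 48/25 kN·m
Load 4 — point force P=6 kN at a=32/5 m (b=L-a=48/5):
  R_A = Pb²(3a+b)/L³ = 6·(48/5)²·(3·(32/5)+(48/5))/16³ = 486/125 kN
  M_A = Pab²/L² = 6·(32/5)·(48/5)²/16² = 1728/125 kN·m
  R_B = Pa²(a+3b)/L³ = 6·(32/5)²·((32/5)+3·(48/5))/16³ = 264/125 kN
  M_B = -Pa²b/L² = -6·(32/5)²·(48/5)/16² = -1152/125 kN·m
Superposition: R_A = 685023/16000 kN, M_A = 908489/6000 kN·m, R_B = 1458977/16000 kN, M_B = -419317/2000 kN·m

R_A = 685023/16000 kN, M_A = 908489/6000 kN·m, R_B = 1458977/16000 kN, M_B = -419317/2000 kN·m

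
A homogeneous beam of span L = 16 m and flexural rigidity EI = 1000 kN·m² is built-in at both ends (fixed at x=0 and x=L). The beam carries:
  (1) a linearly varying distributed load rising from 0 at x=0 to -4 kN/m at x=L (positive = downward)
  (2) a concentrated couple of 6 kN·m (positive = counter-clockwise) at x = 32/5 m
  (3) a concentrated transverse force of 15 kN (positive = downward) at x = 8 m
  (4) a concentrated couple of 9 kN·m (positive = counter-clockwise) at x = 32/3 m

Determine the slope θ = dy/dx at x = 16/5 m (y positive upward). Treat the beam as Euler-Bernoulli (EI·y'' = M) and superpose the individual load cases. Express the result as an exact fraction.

Load 1 — triangular load w₀=-4 kN/m (0→w₀ over full span):
  θ_1 = -w₀(2x(L-x)(L-2x)(x+2L)+x²(L-x)²)/(120LEI) = -(-4)·(2·(16/5)·(16-(16/5))·(16-2·(16/5))·((16/5)+2·16)+(16/5)²·(16-(16/5))²)/(120·16·1000) = 14336/234375 rad
Load 2 — applied couple M₀=6 kN·m at a=32/5 m (b=L-a=48/5):
  θ_2 = (R_Ax²/2 - M_Ax)/EI  [x≤a] with R_A=27/50, M_A=18/25 = ((27/50)·(16/5)²/2 - (18/25)·(16/5))/1000 = 36/78125 rad
Load 3 — point force P=15 kN at a=8 m (b=L-a=8):
  θ_3 = -Pb²x(2aL-(3a+b)x)/(2L³EI)  [x≤a] = -15·8²·(16/5)·(2·8·16-(3·8+8)·(16/5))/(2·16³·1000) = -36/625 rad
Load 4 — applied couple M₀=9 kN·m at a=32/3 m (b=L-a=16/3):
  θ_4 = (R_Ax²/2 - M_Ax)/EI  [x≤a] with R_A=3/4, M_A=3 = ((3/4)·(16/5)²/2 - 3·(16/5))/1000 = -18/3125 rad
Superposition: θ = Σ θ_i = -406/234375 rad ≈ -0.001732 rad

θ(16/5) = -406/234375 rad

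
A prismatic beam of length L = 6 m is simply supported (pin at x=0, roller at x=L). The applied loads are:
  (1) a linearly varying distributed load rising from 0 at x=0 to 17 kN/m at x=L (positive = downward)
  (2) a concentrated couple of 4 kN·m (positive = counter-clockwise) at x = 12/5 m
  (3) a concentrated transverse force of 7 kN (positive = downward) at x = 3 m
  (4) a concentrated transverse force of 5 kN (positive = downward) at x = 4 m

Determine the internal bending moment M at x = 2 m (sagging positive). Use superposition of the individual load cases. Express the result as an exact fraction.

Load 1 — triangular load w₀=17 kN/m (0→w₀ over full span):
  M_1 = w₀Lx/6 - w₀x³/(6L) = 17·6·2/6 - 17·2³/(6·6) = 272/9 kN·m
Load 2 — applied couple M₀=4 kN·m at a=12/5 m (b=L-a=18/5):
  M_2 = M₀x/L  [x≤a] = 4·2/6 = 4/3 kN·m
Load 3 — point force P=7 kN at a=3 m (b=L-a=3):
  M_3 = Pbx/L  [x≤a] = 7·3·2/6 = 7 kN·m
Load 4 — point force P=5 kN at a=4 m (b=L-a=2):
  M_4 = Pbx/L  [x≤a] = 5·2·2/6 = 10/3 kN·m
Superposition: M = Σ M_i = 377/9 kN·m ≈ 41.888889 kN·m

M(2) = 377/9 kN·m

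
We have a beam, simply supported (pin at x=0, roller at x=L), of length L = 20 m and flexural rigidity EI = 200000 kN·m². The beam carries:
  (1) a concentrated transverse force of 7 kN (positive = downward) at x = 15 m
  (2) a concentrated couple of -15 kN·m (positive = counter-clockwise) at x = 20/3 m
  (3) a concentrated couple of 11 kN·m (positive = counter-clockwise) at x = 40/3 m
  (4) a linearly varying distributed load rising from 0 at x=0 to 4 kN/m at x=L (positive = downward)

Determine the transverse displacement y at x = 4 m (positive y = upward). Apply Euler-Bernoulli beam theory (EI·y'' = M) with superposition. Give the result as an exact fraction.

Load 1 — point force P=7 kN at a=15 m (b=L-a=5):
  y_1 = -Pbx(L²-b²-x²)/(6LEI)  [x≤a] = -7·5·4·(20²-5²-4²)/(6·20·200000) = -2513/1200000 m
Load 2 — applied couple M₀=-15 kN·m at a=20/3 m (b=L-a=40/3):
  y_2 = (M₀x³/(6L)+C₁x)/EI  [x≤a] with C₁=M₀(3b²-L²)/(6L)=-50/3 = ((-15)·4³/(6·20)+(-50/3)·4)/200000 = -7/18750 m
Load 3 — applied couple M₀=11 kN·m at a=40/3 m (b=L-a=20/3):
  y_3 = (M₀x³/(6L)+C₁x)/EI  [x≤a] with C₁=M₀(3b²-L²)/(6L)=-220/9 = (11·4³/(6·20)+(-220/9)·4)/200000 = -517/1125000 m
Load 4 — triangular load w₀=4 kN/m (0→w₀ over full span):
  y_4 = -w₀x(7L⁴-10L²x²+3x⁴)/(360LEI) = -4·4·(7·20⁴-10·20²·4²+3·4⁴)/(360·20·200000) = -2752/234375 m
Superposition: y = Σ y_i = -1320203/90000000 m ≈ -0.014669 m

y(4) = -1320203/90000000 m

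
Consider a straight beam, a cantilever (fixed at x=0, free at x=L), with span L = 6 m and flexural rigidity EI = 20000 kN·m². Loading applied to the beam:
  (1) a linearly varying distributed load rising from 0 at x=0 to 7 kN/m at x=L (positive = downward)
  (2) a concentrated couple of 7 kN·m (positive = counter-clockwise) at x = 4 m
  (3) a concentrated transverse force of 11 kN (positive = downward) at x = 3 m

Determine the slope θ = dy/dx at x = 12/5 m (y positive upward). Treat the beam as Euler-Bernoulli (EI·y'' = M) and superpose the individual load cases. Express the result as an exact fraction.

θ(12/5) = -13551/1562500 rad

Load 1 — triangular load w₀=7 kN/m (0→w₀ over full span):
  θ_1 = (w₀Lx²/4-w₀L²x/3-w₀x⁴/(24L))/EI = (7·6·(12/5)²/4-7·6²·(12/5)/3-7·(12/5)⁴/(24·6))/20000 = -11151/1562500 rad
Load 2 — applied couple M₀=7 kN·m at a=4 m (b=L-a=2):
  θ_2 = M₀x/EI  [x≤a] = 7·(12/5)/20000 = 21/25000 rad
Load 3 — point force P=11 kN at a=3 m (b=L-a=3):
  θ_3 = -Px(2a-x)/(2EI)  [x≤a] = -11·(12/5)·(2·3-(12/5))/(2·20000) = -297/125000 rad
Superposition: θ = Σ θ_i = -13551/1562500 rad ≈ -0.008673 rad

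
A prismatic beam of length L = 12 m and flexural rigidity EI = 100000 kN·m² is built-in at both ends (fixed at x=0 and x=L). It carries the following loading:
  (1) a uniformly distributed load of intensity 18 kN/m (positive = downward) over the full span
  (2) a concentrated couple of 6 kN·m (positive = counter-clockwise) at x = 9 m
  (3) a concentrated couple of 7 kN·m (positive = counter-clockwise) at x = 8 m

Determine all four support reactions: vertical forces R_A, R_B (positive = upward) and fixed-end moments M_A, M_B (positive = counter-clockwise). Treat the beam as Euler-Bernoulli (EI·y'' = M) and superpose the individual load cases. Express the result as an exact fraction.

Load 1 — uniform load w=18 kN/m over full span:
  R_A = wL/2 = 18·12/2 = 108 kN
  M_A = wL²/12 = 18·12²/12 = 216 kN·m
  R_B = wL/2 = 18·12/2 = 108 kN
  M_B = -wL²/12 = -18·12²/12 = -216 kN·m
Load 2 — applied couple M₀=6 kN·m at a=9 m (b=L-a=3):
  R_A = 6M₀ab/L³ = 6·6·9·3/12³ = 9/16 kN
  M_A = M₀b(2a-b)/L² = 6·3·(2·9-3)/12² = 15/8 kN·m
  R_B = -6M₀ab/L³ = -6·6·9·3/12³ = -9/16 kN
  M_B = M₀a(2b-a)/L² = 6·9·(2·3-9)/12² = -9/8 kN·m
Load 3 — applied couple M₀=7 kN·m at a=8 m (b=L-a=4):
  R_A = 6M₀ab/L³ = 6·7·8·4/12³ = 7/9 kN
  M_A = M₀b(2a-b)/L² = 7·4·(2·8-4)/12² = 7/3 kN·m
  R_B = -6M₀ab/L³ = -6·7·8·4/12³ = -7/9 kN
  M_B = M₀a(2b-a)/L² = 7·8·(2·4-8)/12² = 0 kN·m
Superposition: R_A = 15745/144 kN, M_A = 5285/24 kN·m, R_B = 15359/144 kN, M_B = -1737/8 kN·m

R_A = 15745/144 kN, M_A = 5285/24 kN·m, R_B = 15359/144 kN, M_B = -1737/8 kN·m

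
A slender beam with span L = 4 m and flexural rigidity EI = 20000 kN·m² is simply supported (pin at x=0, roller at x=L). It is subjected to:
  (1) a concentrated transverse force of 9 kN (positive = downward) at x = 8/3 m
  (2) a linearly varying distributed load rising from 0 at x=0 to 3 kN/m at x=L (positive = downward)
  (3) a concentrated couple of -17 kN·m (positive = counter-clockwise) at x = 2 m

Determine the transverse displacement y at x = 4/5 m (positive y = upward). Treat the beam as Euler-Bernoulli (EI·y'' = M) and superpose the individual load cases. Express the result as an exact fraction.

Load 1 — point force P=9 kN at a=8/3 m (b=L-a=4/3):
  y_1 = -Pbx(L²-b²-x²)/(6LEI)  [x≤a] = -9·(4/3)·(4/5)·(4²-(4/3)²-(4/5)²)/(6·4·20000) = -191/703125 m
Load 2 — triangular load w₀=3 kN/m (0→w₀ over full span):
  y_2 = -w₀x(7L⁴-10L²x²+3x⁴)/(360LEI) = -3·(4/5)·(7·4⁴-10·4²·(4/5)²+3·(4/5)⁴)/(360·4·20000) = -1376/9765625 m
Load 3 — applied couple M₀=-17 kN·m at a=2 m (b=L-a=2):
  y_3 = (M₀x³/(6L)+C₁x)/EI  [x≤a] with C₁=M₀(3b²-L²)/(6L)=17/6 = ((-17)·(4/5)³/(6·4)+(17/6)·(4/5))/20000 = 119/1250000 m
Superposition: y = Σ y_i = -446269/1406250000 m ≈ -0.000317 m

y(4/5) = -446269/1406250000 m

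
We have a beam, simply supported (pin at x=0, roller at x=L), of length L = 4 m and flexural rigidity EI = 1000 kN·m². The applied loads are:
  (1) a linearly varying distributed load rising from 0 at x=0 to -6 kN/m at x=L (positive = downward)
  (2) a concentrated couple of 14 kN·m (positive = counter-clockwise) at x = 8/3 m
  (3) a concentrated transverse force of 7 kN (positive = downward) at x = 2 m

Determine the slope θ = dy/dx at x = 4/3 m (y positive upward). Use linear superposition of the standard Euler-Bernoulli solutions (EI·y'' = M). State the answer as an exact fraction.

Load 1 — triangular load w₀=-6 kN/m (0→w₀ over full span):
  θ_1 = -w₀(7L⁴-30L²x²+15x⁴)/(360LEI) = -(-6)·(7·4⁴-30·4²·(4/3)²+15·(4/3)⁴)/(360·4·1000) = 208/50625 rad
Load 2 — applied couple M₀=14 kN·m at a=8/3 m (b=L-a=4/3):
  θ_2 = (M₀x²/(2L)+C₁)/EI  [x≤a] with C₁=M₀(3b²-L²)/(6L)=-56/9 = (14·(4/3)²/(2·4)+(-56/9))/1000 = -7/2250 rad
Load 3 — point force P=7 kN at a=2 m (b=L-a=2):
  θ_3 = -Pb(L²-b²-3x²)/(6LEI)  [x≤a] = -7·2·(4²-2²-3·(4/3)²)/(6·4·1000) = -7/1800 rad
Superposition: θ = Σ θ_i = -1171/405000 rad ≈ -0.002891 rad

θ(4/3) = -1171/405000 rad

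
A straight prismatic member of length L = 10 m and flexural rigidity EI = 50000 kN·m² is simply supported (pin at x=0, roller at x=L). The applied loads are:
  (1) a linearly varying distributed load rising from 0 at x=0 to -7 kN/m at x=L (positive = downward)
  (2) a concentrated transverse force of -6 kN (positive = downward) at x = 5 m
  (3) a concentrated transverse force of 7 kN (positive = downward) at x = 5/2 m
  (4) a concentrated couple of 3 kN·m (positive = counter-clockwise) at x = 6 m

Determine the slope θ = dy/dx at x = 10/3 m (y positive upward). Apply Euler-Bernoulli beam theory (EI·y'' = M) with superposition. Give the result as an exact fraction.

θ(10/3) = 3236837/1944000000 rad

Load 1 — triangular load w₀=-7 kN/m (0→w₀ over full span):
  θ_1 = -w₀(7L⁴-30L²x²+15x⁴)/(360LEI) = -(-7)·(7·10⁴-30·10²·(10/3)²+15·(10/3)⁴)/(360·10·50000) = 91/60750 rad
Load 2 — point force P=-6 kN at a=5 m (b=L-a=5):
  θ_2 = -Pb(L²-b²-3x²)/(6LEI)  [x≤a] = -(-6)·5·(10²-5²-3·(10/3)²)/(6·10·50000) = 1/2400 rad
Load 3 — point force P=7 kN at a=5/2 m (b=L-a=15/2):
  θ_3 = -Pa(2L²-6Lx+3x²+a²)/(6LEI)  [x>a] = -7·(5/2)·(2·10²-6·10·(10/3)+3·(10/3)²+(5/2)²)/(6·10·50000) = -133/576000 rad
Load 4 — applied couple M₀=3 kN·m at a=6 m (b=L-a=4):
  θ_4 = (M₀x²/(2L)+C₁)/EI  [x≤a] with C₁=M₀(3b²-L²)/(6L)=-13/5 = (3·(10/3)²/(2·10)+(-13/5))/50000 = -7/375000 rad
Superposition: θ = Σ θ_i = 3236837/1944000000 rad ≈ 0.001665 rad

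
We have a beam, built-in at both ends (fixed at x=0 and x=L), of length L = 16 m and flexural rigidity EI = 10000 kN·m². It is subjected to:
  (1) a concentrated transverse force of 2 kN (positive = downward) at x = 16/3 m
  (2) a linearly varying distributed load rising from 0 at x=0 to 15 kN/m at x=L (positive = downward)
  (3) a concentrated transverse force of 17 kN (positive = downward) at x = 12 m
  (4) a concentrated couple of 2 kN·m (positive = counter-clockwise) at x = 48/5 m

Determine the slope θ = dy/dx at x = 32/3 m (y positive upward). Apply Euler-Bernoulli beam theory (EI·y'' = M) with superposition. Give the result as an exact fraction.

Load 1 — point force P=2 kN at a=16/3 m (b=L-a=32/3):
  θ_1 = Pa²(L-x)(2bL-(3b+a)(L-x))/(2L³EI)  [x>a] = 2·(16/3)²·(16-(32/3))·(2·(32/3)·16-(3·(32/3)+(16/3))·(16-(32/3)))/(2·16³·10000) = 16/30375 rad
Load 2 — triangular load w₀=15 kN/m (0→w₀ over full span):
  θ_2 = -w₀(2x(L-x)(L-2x)(x+2L)+x²(L-x)²)/(120LEI) = -15·(2·(32/3)·(16-(32/3))·(16-2·(32/3))·((32/3)+2·16)+(32/3)²·(16-(32/3))²)/(120·16·10000) = 896/50625 rad
Load 3 — point force P=17 kN at a=12 m (b=L-a=4):
  θ_3 = -Pb²x(2aL-(3a+b)x)/(2L³EI)  [x≤a] = -17·4²·(32/3)·(2·12·16-(3·12+4)·(32/3))/(2·16³·10000) = 17/11250 rad
Load 4 — applied couple M₀=2 kN·m at a=48/5 m (b=L-a=32/5):
  θ_4 = (R_Ax²/2 - M_Ax - M₀(x-a))/EI  [x>a] with R_A=9/50, M_A=16/25 = ((9/50)·(32/3)²/2 - (16/25)·(32/3) - 2·((32/3)-(48/5)))/10000 = 2/15625 rad
Superposition: θ = Σ θ_i = 150847/7593750 rad ≈ 0.019865 rad

θ(32/3) = 150847/7593750 rad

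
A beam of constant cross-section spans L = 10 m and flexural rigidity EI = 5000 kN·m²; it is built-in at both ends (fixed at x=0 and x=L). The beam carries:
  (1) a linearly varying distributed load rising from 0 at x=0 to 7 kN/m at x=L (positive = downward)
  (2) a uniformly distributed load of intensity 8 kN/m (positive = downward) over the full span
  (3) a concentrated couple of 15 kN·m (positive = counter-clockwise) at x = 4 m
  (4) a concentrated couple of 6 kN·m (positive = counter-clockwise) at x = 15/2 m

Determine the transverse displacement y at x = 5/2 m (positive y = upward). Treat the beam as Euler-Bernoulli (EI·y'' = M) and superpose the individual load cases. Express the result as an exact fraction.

y(5/2) = -3429/102400 m

Load 1 — triangular load w₀=7 kN/m (0→w₀ over full span):
  y_1 = -w₀x²(L-x)²(x+2L)/(120LEI) = -7·(5/2)²·(10-(5/2))²·((5/2)+2·10)/(120·10·5000) = -189/20480 m
Load 2 — uniform load w=8 kN/m over full span:
  y_2 = -wx²(L-x)²/(24EI) = -8·(5/2)²·(10-(5/2))²/(24·5000) = -3/128 m
Load 3 — applied couple M₀=15 kN·m at a=4 m (b=L-a=6):
  y_3 = (R_Ax³/6 - M_Ax²/2)/EI  [x≤a] with R_A=54/25, M_A=9/5 = ((54/25)·(5/2)³/6 - (9/5)·(5/2)²/2)/5000 = 0 m
Load 4 — applied couple M₀=6 kN·m at a=15/2 m (b=L-a=5/2):
  y_4 = (R_Ax³/6 - M_Ax²/2)/EI  [x≤a] with R_A=27/40, M_A=15/8 = ((27/40)·(5/2)³/6 - (15/8)·(5/2)²/2)/5000 = -21/25600 m
Superposition: y = Σ y_i = -3429/102400 m ≈ -0.033486 m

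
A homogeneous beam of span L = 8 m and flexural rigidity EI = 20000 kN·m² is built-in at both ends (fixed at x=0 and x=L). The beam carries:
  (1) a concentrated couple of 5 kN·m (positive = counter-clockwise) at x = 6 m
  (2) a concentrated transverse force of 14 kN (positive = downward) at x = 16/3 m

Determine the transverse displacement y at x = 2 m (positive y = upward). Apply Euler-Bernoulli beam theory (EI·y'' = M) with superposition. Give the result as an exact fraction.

y(2) = -18067/25920000 m

Load 1 — applied couple M₀=5 kN·m at a=6 m (b=L-a=2):
  y_1 = (R_Ax³/6 - M_Ax²/2)/EI  [x≤a] with R_A=45/64, M_A=25/16 = ((45/64)·2³/6 - (25/16)·2²/2)/20000 = -7/64000 m
Load 2 — point force P=14 kN at a=16/3 m (b=L-a=8/3):
  y_2 = -Pb²x²(3aL-(3a+b)x)/(6L³EI)  [x≤a] = -14·(8/3)²·2²·(3·(16/3)·8-(3·(16/3)+(8/3))·2)/(6·8³·20000) = -119/202500 m
Superposition: y = Σ y_i = -18067/25920000 m ≈ -0.000697 m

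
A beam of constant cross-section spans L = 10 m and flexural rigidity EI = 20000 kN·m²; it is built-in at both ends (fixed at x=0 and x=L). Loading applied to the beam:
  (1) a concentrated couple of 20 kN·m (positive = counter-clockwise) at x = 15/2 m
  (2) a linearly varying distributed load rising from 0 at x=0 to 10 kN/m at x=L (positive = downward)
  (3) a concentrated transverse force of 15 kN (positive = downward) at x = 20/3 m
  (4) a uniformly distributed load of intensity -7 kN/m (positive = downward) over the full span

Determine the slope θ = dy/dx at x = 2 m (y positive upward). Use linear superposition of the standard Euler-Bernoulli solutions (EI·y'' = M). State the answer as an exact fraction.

Load 1 — applied couple M₀=20 kN·m at a=15/2 m (b=L-a=5/2):
  θ_1 = (R_Ax²/2 - M_Ax)/EI  [x≤a] with R_A=9/4, M_A=25/4 = ((9/4)·2²/2 - (25/4)·2)/20000 = -1/2500 rad
Load 2 — triangular load w₀=10 kN/m (0→w₀ over full span):
  θ_2 = -w₀(2x(L-x)(L-2x)(x+2L)+x²(L-x)²)/(120LEI) = -10·(2·2·(10-2)·(10-2·2)·(2+2·10)+2²·(10-2)²)/(120·10·20000) = -7/3750 rad
Load 3 — point force P=15 kN at a=20/3 m (b=L-a=10/3):
  θ_3 = -Pb²x(2aL-(3a+b)x)/(2L³EI)  [x≤a] = -15·(10/3)²·2·(2·(20/3)·10-(3·(20/3)+(10/3))·2)/(2·10³·20000) = -13/18000 rad
Load 4 — uniform load w=-7 kN/m over full span:
  θ_4 = -wx(L-x)(L-2x)/(12EI) = -(-7)·2·(10-2)·(10-2·2)/(12·20000) = 7/2500 rad
Superposition: θ = Σ θ_i = -17/90000 rad ≈ -0.000189 rad

θ(2) = -17/90000 rad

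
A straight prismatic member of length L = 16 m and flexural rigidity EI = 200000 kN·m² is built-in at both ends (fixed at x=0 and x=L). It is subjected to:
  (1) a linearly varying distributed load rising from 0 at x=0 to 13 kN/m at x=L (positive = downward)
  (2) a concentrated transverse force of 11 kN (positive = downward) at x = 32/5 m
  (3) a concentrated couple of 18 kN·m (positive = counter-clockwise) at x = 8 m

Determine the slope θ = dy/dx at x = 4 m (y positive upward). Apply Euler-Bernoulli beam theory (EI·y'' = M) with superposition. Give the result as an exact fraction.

Load 1 — triangular load w₀=13 kN/m (0→w₀ over full span):
  θ_1 = -w₀(2x(L-x)(L-2x)(x+2L)+x²(L-x)²)/(120LEI) = -13·(2·4·(16-4)·(16-2·4)·(4+2·16)+4²·(16-4)²)/(120·16·200000) = -507/500000 rad
Load 2 — point force P=11 kN at a=32/5 m (b=L-a=48/5):
  θ_2 = -Pb²x(2aL-(3a+b)x)/(2L³EI)  [x≤a] = -11·(48/5)²·4·(2·(32/5)·16-(3·(32/5)+(48/5))·4)/(2·16³·200000) = -693/3125000 rad
Load 3 — applied couple M₀=18 kN·m at a=8 m (b=L-a=8):
  θ_3 = (R_Ax²/2 - M_Ax)/EI  [x≤a] with R_A=27/16, M_A=9/2 = ((27/16)·4²/2 - (9/2)·4)/200000 = -9/400000 rad
Superposition: θ = Σ θ_i = -62913/50000000 rad ≈ -0.001258 rad

θ(4) = -62913/50000000 rad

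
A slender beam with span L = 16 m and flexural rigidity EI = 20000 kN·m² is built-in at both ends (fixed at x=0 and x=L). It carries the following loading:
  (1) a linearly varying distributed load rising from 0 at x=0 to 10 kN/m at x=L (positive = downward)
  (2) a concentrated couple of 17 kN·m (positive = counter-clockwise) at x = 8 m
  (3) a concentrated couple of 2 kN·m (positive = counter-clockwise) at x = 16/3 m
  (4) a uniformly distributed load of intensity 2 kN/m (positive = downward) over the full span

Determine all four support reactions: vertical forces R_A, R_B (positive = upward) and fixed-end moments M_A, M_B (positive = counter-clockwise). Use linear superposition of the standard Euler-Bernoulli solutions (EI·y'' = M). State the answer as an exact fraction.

Load 1 — triangular load w₀=10 kN/m (0→w₀ over full span):
  R_A = 3w₀L/20 = 3·10·16/20 = 24 kN
  M_A = w₀L²/30 = 10·16²/30 = 256/3 kN·m
  R_B = 7w₀L/20 = 7·10·16/20 = 56 kN
  M_B = -w₀L²/20 = -10·16²/20 = -128 kN·m
Load 2 — applied couple M₀=17 kN·m at a=8 m (b=L-a=8):
  R_A = 6M₀ab/L³ = 6·17·8·8/16³ = 51/32 kN
  M_A = M₀b(2a-b)/L² = 17·8·(2·8-8)/16² = 17/4 kN·m
  R_B = -6M₀ab/L³ = -6·17·8·8/16³ = -51/32 kN
  M_B = M₀a(2b-a)/L² = 17·8·(2·8-8)/16² = 17/4 kN·m
Load 3 — applied couple M₀=2 kN·m at a=16/3 m (b=L-a=32/3):
  R_A = 6M₀ab/L³ = 6·2·(16/3)·(32/3)/16³ = 1/6 kN
  M_A = M₀b(2a-b)/L² = 2·(32/3)·(2·(16/3)-(32/3))/16² = 0 kN·m
  R_B = -6M₀ab/L³ = -6·2·(16/3)·(32/3)/16³ = -1/6 kN
  M_B = M₀a(2b-a)/L² = 2·(16/3)·(2·(32/3)-(16/3))/16² = 2/3 kN·m
Load 4 — uniform load w=2 kN/m over full span:
  R_A = wL/2 = 2·16/2 = 16 kN
  M_A = wL²/12 = 2·16²/12 = 128/3 kN·m
  R_B = wL/2 = 2·16/2 = 16 kN
  M_B = -wL²/12 = -2·16²/12 = -128/3 kN·m
Superposition: R_A = 4009/96 kN, M_A = 529/4 kN·m, R_B = 6743/96 kN, M_B = -663/4 kN·m

R_A = 4009/96 kN, M_A = 529/4 kN·m, R_B = 6743/96 kN, M_B = -663/4 kN·m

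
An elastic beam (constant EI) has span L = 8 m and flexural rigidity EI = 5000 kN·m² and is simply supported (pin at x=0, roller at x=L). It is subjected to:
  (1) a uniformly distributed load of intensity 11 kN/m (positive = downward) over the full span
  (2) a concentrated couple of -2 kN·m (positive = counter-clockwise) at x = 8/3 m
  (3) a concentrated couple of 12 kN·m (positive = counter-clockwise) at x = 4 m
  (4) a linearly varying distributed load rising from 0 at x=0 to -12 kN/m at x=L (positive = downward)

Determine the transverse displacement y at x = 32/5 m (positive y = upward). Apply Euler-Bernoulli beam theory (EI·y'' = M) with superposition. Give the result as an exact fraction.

y(32/5) = -2566004/87890625 m

Load 1 — uniform load w=11 kN/m over full span:
  y_1 = -wx(L³-2Lx²+x³)/(24EI) = -11·(32/5)·(8³-2·8·(32/5)²+(32/5)³)/(24·5000) = -81664/1171875 m
Load 2 — applied couple M₀=-2 kN·m at a=8/3 m (b=L-a=16/3):
  y_2 = (M₀x³/(6L)-M₀(x-a)²/2+C₁x)/EI  [x>a] with C₁=M₀(3b²-L²)/(6L)=-8/9 = ((-2)·(32/5)³/(6·8)-(-2)·((32/5)-(8/3))²/2+(-8/9)·(32/5))/5000 = -376/703125 m
Load 3 — applied couple M₀=12 kN·m at a=4 m (b=L-a=4):
  y_3 = (M₀x³/(6L)-M₀(x-a)²/2+C₁x)/EI  [x>a] with C₁=M₀(3b²-L²)/(6L)=-4 = (12·(32/5)³/(6·8)-12·((32/5)-4)²/2+(-4)·(32/5))/5000 = 84/78125 m
Load 4 — triangular load w₀=-12 kN/m (0→w₀ over full span):
  y_4 = -w₀x(7L⁴-10L²x²+3x⁴)/(360LEI) = -(-12)·(32/5)·(7·8⁴-10·8²·(32/5)²+3·(32/5)⁴)/(360·8·5000) = 390144/9765625 m
Superposition: y = Σ y_i = -2566004/87890625 m ≈ -0.029195 m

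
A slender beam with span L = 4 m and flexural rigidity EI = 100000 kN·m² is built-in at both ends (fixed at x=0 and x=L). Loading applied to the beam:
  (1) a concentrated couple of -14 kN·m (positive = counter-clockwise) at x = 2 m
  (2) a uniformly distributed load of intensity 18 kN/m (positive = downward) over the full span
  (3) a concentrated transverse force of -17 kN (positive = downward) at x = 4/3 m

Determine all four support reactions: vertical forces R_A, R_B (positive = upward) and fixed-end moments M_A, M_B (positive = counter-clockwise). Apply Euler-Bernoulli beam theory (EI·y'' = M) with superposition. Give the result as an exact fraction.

Load 1 — applied couple M₀=-14 kN·m at a=2 m (b=L-a=2):
  R_A = 6M₀ab/L³ = 6·(-14)·2·2/4³ = -21/4 kN
  M_A = M₀b(2a-b)/L² = (-14)·2·(2·2-2)/4² = -7/2 kN·m
  R_B = -6M₀ab/L³ = -6·(-14)·2·2/4³ = 21/4 kN
  M_B = M₀a(2b-a)/L² = (-14)·2·(2·2-2)/4² = -7/2 kN·m
Load 2 — uniform load w=18 kN/m over full span:
  R_A = wL/2 = 18·4/2 = 36 kN
  M_A = wL²/12 = 18·4²/12 = 24 kN·m
  R_B = wL/2 = 18·4/2 = 36 kN
  M_B = -wL²/12 = -18·4²/12 = -24 kN·m
Load 3 — point force P=-17 kN at a=4/3 m (b=L-a=8/3):
  R_A = Pb²(3a+b)/L³ = (-17)·(8/3)²·(3·(4/3)+(8/3))/4³ = -340/27 kN
  M_A = Pab²/L² = (-17)·(4/3)·(8/3)²/4² = -272/27 kN·m
  R_B = Pa²(a+3b)/L³ = (-17)·(4/3)²·((4/3)+3·(8/3))/4³ = -119/27 kN
  M_B = -Pa²b/L² = -(-17)·(4/3)²·(8/3)/4² = 136/27 kN·m
Superposition: R_A = 1961/108 kN, M_A = 563/54 kN·m, R_B = 3979/108 kN, M_B = -1213/54 kN·m

R_A = 1961/108 kN, M_A = 563/54 kN·m, R_B = 3979/108 kN, M_B = -1213/54 kN·m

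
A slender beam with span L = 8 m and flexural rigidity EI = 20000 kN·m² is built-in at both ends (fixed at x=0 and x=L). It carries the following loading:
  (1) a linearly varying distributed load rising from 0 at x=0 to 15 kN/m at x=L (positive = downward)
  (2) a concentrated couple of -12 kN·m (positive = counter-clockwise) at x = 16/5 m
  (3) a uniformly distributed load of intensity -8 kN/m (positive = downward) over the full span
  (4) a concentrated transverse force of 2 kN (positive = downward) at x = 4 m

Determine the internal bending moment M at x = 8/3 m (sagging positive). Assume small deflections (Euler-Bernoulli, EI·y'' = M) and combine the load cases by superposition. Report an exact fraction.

M(8/3) = -5266/675 kN·m

Load 1 — triangular load w₀=15 kN/m (0→w₀ over full span):
  M_1 = 3w₀Lx/20 - w₀L²/30 - w₀x³/(6L) = 3·15·8·(8/3)/20 - 15·8²/30 - 15·(8/3)³/(6·8) = 272/27 kN·m
Load 2 — applied couple M₀=-12 kN·m at a=16/5 m (b=L-a=24/5):
  M_2 = R_Ax - M_A  [x≤a] with R_A=-54/25, M_A=-36/25 = (-54/25)·(8/3) - (-36/25) = -108/25 kN·m
Load 3 — uniform load w=-8 kN/m over full span:
  M_3 = wLx/2 - wL²/12 - wx²/2 = (-8)·8·(8/3)/2 - (-8)·8²/12 - (-8)·(8/3)²/2 = -128/9 kN·m
Load 4 — point force P=2 kN at a=4 m (b=L-a=4):
  M_4 = Pb²(3a+b)x/L³ - Pab²/L²  [x≤a] = 2·4²·(3·4+4)·(8/3)/8³ - 2·4·4²/8² = 2/3 kN·m
Superposition: M = Σ M_i = -5266/675 kN·m ≈ -7.801481 kN·m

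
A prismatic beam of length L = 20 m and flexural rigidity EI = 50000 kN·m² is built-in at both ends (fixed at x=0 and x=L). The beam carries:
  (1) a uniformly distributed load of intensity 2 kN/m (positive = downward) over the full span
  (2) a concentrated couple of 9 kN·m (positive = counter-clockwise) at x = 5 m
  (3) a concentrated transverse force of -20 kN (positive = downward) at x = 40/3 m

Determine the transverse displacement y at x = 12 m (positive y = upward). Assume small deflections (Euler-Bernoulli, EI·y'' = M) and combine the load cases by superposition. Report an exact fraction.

y(12) = -203/125000 m

Load 1 — uniform load w=2 kN/m over full span:
  y_1 = -wx²(L-x)²/(24EI) = -2·12²·(20-12)²/(24·50000) = -48/3125 m
Load 2 — applied couple M₀=9 kN·m at a=5 m (b=L-a=15):
  y_2 = (R_Ax³/6 - M_Ax²/2 - M₀(x-a)²/2)/EI  [x>a] with R_A=81/160, M_A=-27/16 = ((81/160)·12³/6 - (-27/16)·12²/2 - 9·(12-5)²/2)/50000 = 117/125000 m
Load 3 — point force P=-20 kN at a=40/3 m (b=L-a=20/3):
  y_3 = -Pb²x²(3aL-(3a+b)x)/(6L³EI)  [x≤a] = -(-20)·(20/3)²·12²·(3·(40/3)·20-(3·(40/3)+(20/3))·12)/(6·20³·50000) = 8/625 m
Superposition: y = Σ y_i = -203/125000 m ≈ -0.001624 m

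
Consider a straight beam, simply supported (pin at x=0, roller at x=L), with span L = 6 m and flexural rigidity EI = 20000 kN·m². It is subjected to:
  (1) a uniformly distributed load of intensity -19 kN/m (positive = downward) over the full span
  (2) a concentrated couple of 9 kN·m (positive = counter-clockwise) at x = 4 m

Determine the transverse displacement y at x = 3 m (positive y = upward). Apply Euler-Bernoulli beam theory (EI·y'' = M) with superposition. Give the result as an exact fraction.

Load 1 — uniform load w=-19 kN/m over full span:
  y_1 = -wx(L³-2Lx²+x³)/(24EI) = -(-19)·3·(6³-2·6·3²+3³)/(24·20000) = 513/32000 m
Load 2 — applied couple M₀=9 kN·m at a=4 m (b=L-a=2):
  y_2 = (M₀x³/(6L)+C₁x)/EI  [x≤a] with C₁=M₀(3b²-L²)/(6L)=-6 = (9·3³/(6·6)+(-6)·3)/20000 = -9/16000 m
Superposition: y = Σ y_i = 99/6400 m ≈ 0.015469 m

y(3) = 99/6400 m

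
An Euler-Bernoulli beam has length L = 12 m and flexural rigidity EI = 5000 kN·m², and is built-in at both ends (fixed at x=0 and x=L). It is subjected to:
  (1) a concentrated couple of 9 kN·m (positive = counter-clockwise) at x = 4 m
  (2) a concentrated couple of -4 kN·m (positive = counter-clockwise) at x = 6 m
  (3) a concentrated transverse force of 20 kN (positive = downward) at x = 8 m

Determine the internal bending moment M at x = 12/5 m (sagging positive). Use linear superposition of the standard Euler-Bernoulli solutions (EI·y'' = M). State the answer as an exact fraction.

M(12/5) = -47/15 kN·m

Load 1 — applied couple M₀=9 kN·m at a=4 m (b=L-a=8):
  M_1 = R_Ax - M_A  [x≤a] with R_A=1, M_A=0 = 1·(12/5) - 0 = 12/5 kN·m
Load 2 — applied couple M₀=-4 kN·m at a=6 m (b=L-a=6):
  M_2 = R_Ax - M_A  [x≤a] with R_A=-1/2, M_A=-1 = (-1/2)·(12/5) - (-1) = -1/5 kN·m
Load 3 — point force P=20 kN at a=8 m (b=L-a=4):
  M_3 = Pb²(3a+b)x/L³ - Pab²/L²  [x≤a] = 20·4²·(3·8+4)·(12/5)/12³ - 20·8·4²/12² = -16/3 kN·m
Superposition: M = Σ M_i = -47/15 kN·m ≈ -3.133333 kN·m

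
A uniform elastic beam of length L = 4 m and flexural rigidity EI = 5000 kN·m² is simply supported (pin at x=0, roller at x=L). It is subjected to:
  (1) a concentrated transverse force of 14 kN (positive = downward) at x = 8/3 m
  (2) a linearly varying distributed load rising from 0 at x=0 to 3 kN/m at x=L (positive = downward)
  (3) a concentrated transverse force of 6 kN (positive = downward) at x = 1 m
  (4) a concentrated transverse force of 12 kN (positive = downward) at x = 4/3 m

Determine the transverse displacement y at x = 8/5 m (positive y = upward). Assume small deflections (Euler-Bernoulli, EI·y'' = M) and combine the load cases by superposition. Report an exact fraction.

y(8/5) = -48435569/6328125000 m

Load 1 — point force P=14 kN at a=8/3 m (b=L-a=4/3):
  y_1 = -Pbx(L²-b²-x²)/(6LEI)  [x≤a] = -14·(4/3)·(8/5)·(4²-(4/3)²-(8/5)²)/(6·4·5000) = -18368/6328125 m
Load 2 — triangular load w₀=3 kN/m (0→w₀ over full span):
  y_2 = -w₀x(7L⁴-10L²x²+3x⁴)/(360LEI) = -3·(8/5)·(7·4⁴-10·4²·(8/5)²+3·(8/5)⁴)/(360·4·5000) = -9128/9765625 m
Load 3 — point force P=6 kN at a=1 m (b=L-a=3):
  y_3 = -Pa(L-x)(2Lx-a²-x²)/(6LEI)  [x>a] = -6·1·(4-(8/5))·(2·4·(8/5)-1²-(8/5)²)/(6·4·5000) = -693/625000 m
Load 4 — point force P=12 kN at a=4/3 m (b=L-a=8/3):
  y_4 = -Pa(L-x)(2Lx-a²-x²)/(6LEI)  [x>a] = -12·(4/3)·(4-(8/5))·(2·4·(8/5)-(4/3)²-(8/5)²)/(6·4·5000) = -1904/703125 m
Superposition: y = Σ y_i = -48435569/6328125000 m ≈ -0.007654 m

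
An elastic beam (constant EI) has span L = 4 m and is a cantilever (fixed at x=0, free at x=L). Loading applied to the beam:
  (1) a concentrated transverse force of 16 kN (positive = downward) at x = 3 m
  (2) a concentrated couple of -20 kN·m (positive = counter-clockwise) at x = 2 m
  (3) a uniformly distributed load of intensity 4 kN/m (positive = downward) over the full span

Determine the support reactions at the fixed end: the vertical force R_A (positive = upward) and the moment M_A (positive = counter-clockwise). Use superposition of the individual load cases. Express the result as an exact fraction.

R_A = 32 kN, M_A = 100 kN·m

Load 1 — point force P=16 kN at a=3 m (b=L-a=1):
  R_A = P = 16 kN
  M_A = Pa = 16·3 = 48 kN·m
Load 2 — applied couple M₀=-20 kN·m at a=2 m (b=L-a=2):
  R_A = 0 kN
  M_A = -M₀ = -(-20) = 20 kN·m
Load 3 — uniform load w=4 kN/m over full span:
  R_A = wL = 4·4 = 16 kN
  M_A = wL²/2 = 4·4²/2 = 32 kN·m
Superposition: R_A = 32 kN, M_A = 100 kN·m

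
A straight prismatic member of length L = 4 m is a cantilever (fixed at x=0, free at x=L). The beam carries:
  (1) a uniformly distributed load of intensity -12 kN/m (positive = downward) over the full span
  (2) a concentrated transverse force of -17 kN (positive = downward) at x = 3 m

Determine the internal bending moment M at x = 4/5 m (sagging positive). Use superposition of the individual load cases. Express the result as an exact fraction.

Load 1 — uniform load w=-12 kN/m over full span:
  M_1 = -w(L-x)²/2 = -(-12)·(4-(4/5))²/2 = 1536/25 kN·m
Load 2 — point force P=-17 kN at a=3 m (b=L-a=1):
  M_2 = -P(a-x)  [x≤a] = -(-17)·(3-(4/5)) = 187/5 kN·m
Superposition: M = Σ M_i = 2471/25 kN·m ≈ 98.840000 kN·m

M(4/5) = 2471/25 kN·m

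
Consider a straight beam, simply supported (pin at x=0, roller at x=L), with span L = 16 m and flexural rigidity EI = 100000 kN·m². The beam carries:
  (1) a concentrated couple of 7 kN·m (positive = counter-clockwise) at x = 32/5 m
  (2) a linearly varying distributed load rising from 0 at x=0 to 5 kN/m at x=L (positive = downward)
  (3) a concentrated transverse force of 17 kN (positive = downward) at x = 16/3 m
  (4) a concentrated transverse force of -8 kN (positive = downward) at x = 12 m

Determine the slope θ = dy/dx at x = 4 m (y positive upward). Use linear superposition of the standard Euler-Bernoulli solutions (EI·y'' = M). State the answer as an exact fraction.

θ(4) = -1635677/405000000 rad

Load 1 — applied couple M₀=7 kN·m at a=32/5 m (b=L-a=48/5):
  θ_1 = (M₀x²/(2L)+C₁)/EI  [x≤a] with C₁=M₀(3b²-L²)/(6L)=112/75 = (7·4²/(2·16)+(112/75))/100000 = 749/15000000 rad
Load 2 — triangular load w₀=5 kN/m (0→w₀ over full span):
  θ_2 = -w₀(7L⁴-30L²x²+15x⁴)/(360LEI) = -5·(7·16⁴-30·16²·4²+15·4⁴)/(360·16·100000) = -1327/450000 rad
Load 3 — point force P=17 kN at a=16/3 m (b=L-a=32/3):
  θ_3 = -Pb(L²-b²-3x²)/(6LEI)  [x≤a] = -17·(32/3)·(16²-(32/3)²-3·4²)/(6·16·100000) = -901/506250 rad
Load 4 — point force P=-8 kN at a=12 m (b=L-a=4):
  θ_4 = -Pb(L²-b²-3x²)/(6LEI)  [x≤a] = -(-8)·4·(16²-4²-3·4²)/(6·16·100000) = 2/3125 rad
Superposition: θ = Σ θ_i = -1635677/405000000 rad ≈ -0.004039 rad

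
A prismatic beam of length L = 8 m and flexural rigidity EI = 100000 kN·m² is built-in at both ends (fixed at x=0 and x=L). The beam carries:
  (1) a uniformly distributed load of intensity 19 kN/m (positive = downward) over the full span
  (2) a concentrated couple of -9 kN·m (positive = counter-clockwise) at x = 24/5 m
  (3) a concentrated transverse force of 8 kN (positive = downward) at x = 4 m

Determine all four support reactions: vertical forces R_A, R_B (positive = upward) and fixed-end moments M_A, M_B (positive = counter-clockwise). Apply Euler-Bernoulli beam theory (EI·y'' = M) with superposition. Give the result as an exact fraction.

Load 1 — uniform load w=19 kN/m over full span:
  R_A = wL/2 = 19·8/2 = 76 kN
  M_A = wL²/12 = 19·8²/12 = 304/3 kN·m
  R_B = wL/2 = 19·8/2 = 76 kN
  M_B = -wL²/12 = -19·8²/12 = -304/3 kN·m
Load 2 — applied couple M₀=-9 kN·m at a=24/5 m (b=L-a=16/5):
  R_A = 6M₀ab/L³ = 6·(-9)·(24/5)·(16/5)/8³ = -81/50 kN
  M_A = M₀b(2a-b)/L² = (-9)·(16/5)·(2·(24/5)-(16/5))/8² = -72/25 kN·m
  R_B = -6M₀ab/L³ = -6·(-9)·(24/5)·(16/5)/8³ = 81/50 kN
  M_B = M₀a(2b-a)/L² = (-9)·(24/5)·(2·(16/5)-(24/5))/8² = -27/25 kN·m
Load 3 — point force P=8 kN at a=4 m (b=L-a=4):
  R_A = Pb²(3a+b)/L³ = 8·4²·(3·4+4)/8³ = 4 kN
  M_A = Pab²/L² = 8·4·4²/8² = 8 kN·m
  R_B = Pa²(a+3b)/L³ = 8·4²·(4+3·4)/8³ = 4 kN
  M_B = -Pa²b/L² = -8·4²·4/8² = -8 kN·m
Superposition: R_A = 3919/50 kN, M_A = 7984/75 kN·m, R_B = 4081/50 kN, M_B = -8281/75 kN·m

R_A = 3919/50 kN, M_A = 7984/75 kN·m, R_B = 4081/50 kN, M_B = -8281/75 kN·m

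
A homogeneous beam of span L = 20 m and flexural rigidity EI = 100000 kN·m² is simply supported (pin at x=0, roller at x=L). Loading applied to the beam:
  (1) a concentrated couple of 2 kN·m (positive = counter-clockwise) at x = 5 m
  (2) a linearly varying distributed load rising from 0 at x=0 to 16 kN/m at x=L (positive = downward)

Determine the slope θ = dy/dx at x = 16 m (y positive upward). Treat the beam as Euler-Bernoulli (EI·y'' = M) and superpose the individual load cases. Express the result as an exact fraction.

Load 1 — applied couple M₀=2 kN·m at a=5 m (b=L-a=15):
  θ_1 = (M₀x²/(2L)-M₀(x-a)+C₁)/EI  [x>a] with C₁=M₀(3b²-L²)/(6L)=55/12 = (2·16²/(2·20)-2·(16-5)+(55/12))/100000 = -277/6000000 rad
Load 2 — triangular load w₀=16 kN/m (0→w₀ over full span):
  θ_2 = -w₀(7L⁴-30L²x²+15x⁴)/(360LEI) = -16·(7·20⁴-30·20²·16²+15·16⁴)/(360·20·100000) = 3028/140625 rad
Superposition: θ = Σ θ_i = 386753/18000000 rad ≈ 0.021486 rad

θ(16) = 386753/18000000 rad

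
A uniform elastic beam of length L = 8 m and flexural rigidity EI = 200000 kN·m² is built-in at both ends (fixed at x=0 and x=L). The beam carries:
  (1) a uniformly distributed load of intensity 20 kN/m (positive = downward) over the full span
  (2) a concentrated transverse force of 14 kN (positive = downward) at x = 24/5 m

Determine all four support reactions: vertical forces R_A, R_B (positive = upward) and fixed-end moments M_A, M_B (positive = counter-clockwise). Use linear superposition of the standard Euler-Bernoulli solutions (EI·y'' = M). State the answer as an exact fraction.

R_A = 10616/125 kN, M_A = 44032/375 kN·m, R_B = 11134/125 kN, M_B = -46048/375 kN·m

Load 1 — uniform load w=20 kN/m over full span:
  R_A = wL/2 = 20·8/2 = 80 kN
  M_A = wL²/12 = 20·8²/12 = 320/3 kN·m
  R_B = wL/2 = 20·8/2 = 80 kN
  M_B = -wL²/12 = -20·8²/12 = -320/3 kN·m
Load 2 — point force P=14 kN at a=24/5 m (b=L-a=16/5):
  R_A = Pb²(3a+b)/L³ = 14·(16/5)²·(3·(24/5)+(16/5))/8³ = 616/125 kN
  M_A = Pab²/L² = 14·(24/5)·(16/5)²/8² = 1344/125 kN·m
  R_B = Pa²(a+3b)/L³ = 14·(24/5)²·((24/5)+3·(16/5))/8³ = 1134/125 kN
  M_B = -Pa²b/L² = -14·(24/5)²·(16/5)/8² = -2016/125 kN·m
Superposition: R_A = 10616/125 kN, M_A = 44032/375 kN·m, R_B = 11134/125 kN, M_B = -46048/375 kN·m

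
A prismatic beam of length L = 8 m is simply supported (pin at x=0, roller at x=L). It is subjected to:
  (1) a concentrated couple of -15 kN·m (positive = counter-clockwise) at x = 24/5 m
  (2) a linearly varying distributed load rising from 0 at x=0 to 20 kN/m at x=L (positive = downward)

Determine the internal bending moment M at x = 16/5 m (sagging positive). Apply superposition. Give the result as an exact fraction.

Load 1 — applied couple M₀=-15 kN·m at a=24/5 m (b=L-a=16/5):
  M_1 = M₀x/L  [x≤a] = (-15)·(16/5)/8 = -6 kN·m
Load 2 — triangular load w₀=20 kN/m (0→w₀ over full span):
  M_2 = w₀Lx/6 - w₀x³/(6L) = 20·8·(16/5)/6 - 20·(16/5)³/(6·8) = 1792/25 kN·m
Superposition: M = Σ M_i = 1642/25 kN·m ≈ 65.680000 kN·m

M(16/5) = 1642/25 kN·m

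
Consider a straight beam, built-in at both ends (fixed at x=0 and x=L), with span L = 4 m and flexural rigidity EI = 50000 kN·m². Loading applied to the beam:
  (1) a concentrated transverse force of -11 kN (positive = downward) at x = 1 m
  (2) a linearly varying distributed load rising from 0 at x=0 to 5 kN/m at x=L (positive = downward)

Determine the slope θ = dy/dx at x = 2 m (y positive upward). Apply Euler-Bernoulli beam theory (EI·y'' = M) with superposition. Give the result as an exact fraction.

Load 1 — point force P=-11 kN at a=1 m (b=L-a=3):
  θ_1 = Pa²(L-x)(2bL-(3b+a)(L-x))/(2L³EI)  [x>a] = (-11)·1²·(4-2)·(2·3·4-(3·3+1)·(4-2))/(2·4³·50000) = -11/800000 rad
Load 2 — triangular load w₀=5 kN/m (0→w₀ over full span):
  θ_2 = -w₀(2x(L-x)(L-2x)(x+2L)+x²(L-x)²)/(120LEI) = -5·(2·2·(4-2)·(4-2·2)·(2+2·4)+2²·(4-2)²)/(120·4·50000) = -1/300000 rad
Superposition: θ = Σ θ_i = -41/2400000 rad ≈ -0.000017 rad

θ(2) = -41/2400000 rad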